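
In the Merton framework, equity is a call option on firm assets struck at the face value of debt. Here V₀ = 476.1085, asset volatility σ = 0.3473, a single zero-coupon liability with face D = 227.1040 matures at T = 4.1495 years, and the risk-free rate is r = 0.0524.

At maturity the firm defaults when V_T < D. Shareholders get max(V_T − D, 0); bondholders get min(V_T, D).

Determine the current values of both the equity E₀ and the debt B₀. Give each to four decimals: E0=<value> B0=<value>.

E0=301.4890 B0=174.6195

d₁ = [ln(V₀/D) + (r + σ²/2)T] / (σ√T)
   = [ln(476.1085/227.1040) + (0.0524 + 0.5·0.3473²)·4.1495] / (0.3473·√4.1495)
   = [0.740238 + 0.467685] / 0.707461 = 1.707404
d₂ = d₁ − σ√T = 1.707404 − 0.707461 = 0.999943
N(d₁) = 0.956127,  N(d₂) = 0.841331,  e^(−rT) = 0.804581
E₀ = V₀·N(d₁) − D·e^(−rT)·N(d₂)
   = 476.1085·0.956127 − 227.1040·0.804581·0.841331 = 301.489004
B₀ = V₀ − E₀ = 476.1085 − 301.489004 = 174.619496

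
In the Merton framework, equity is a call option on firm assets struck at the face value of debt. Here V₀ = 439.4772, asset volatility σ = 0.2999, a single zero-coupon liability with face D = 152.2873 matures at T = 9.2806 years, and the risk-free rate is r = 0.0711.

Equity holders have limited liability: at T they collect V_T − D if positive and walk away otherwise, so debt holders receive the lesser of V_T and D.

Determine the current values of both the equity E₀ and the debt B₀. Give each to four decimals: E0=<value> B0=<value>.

E0=362.5702 B0=76.9070

d₁ = [ln(V₀/D) + (r + σ²/2)T] / (σ√T)
   = [ln(439.4772/152.2873) + (0.0711 + 0.5·0.2999²)·9.2806] / (0.2999·√9.2806)
   = [1.059817 + 1.077199] / 0.913618 = 2.339071
d₂ = d₁ − σ√T = 2.339071 − 0.913618 = 1.425453
N(d₁) = 0.990334,  N(d₂) = 0.922987,  e^(−rT) = 0.516929
E₀ = V₀·N(d₁) − D·e^(−rT)·N(d₂)
   = 439.4772·0.990334 − 152.2873·0.516929·0.922987 = 362.570215
B₀ = V₀ − E₀ = 439.4772 − 362.570215 = 76.906985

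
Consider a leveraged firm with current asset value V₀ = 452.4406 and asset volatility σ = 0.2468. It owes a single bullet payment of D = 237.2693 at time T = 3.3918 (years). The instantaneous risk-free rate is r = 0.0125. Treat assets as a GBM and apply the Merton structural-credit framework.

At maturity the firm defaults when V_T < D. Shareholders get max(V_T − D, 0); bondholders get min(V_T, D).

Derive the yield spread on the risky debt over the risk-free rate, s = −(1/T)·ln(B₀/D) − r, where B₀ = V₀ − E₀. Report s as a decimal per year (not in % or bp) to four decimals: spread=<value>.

spread=0.0053

d₁ = [ln(V₀/D) + (r + σ²/2)T] / (σ√T)
   = [ln(452.4406/237.2693) + (0.0125 + 0.5·0.2468²)·3.3918] / (0.2468·√3.3918)
   = [0.645461 + 0.145695] / 0.454528 = 1.740611
d₂ = d₁ − σ√T = 1.740611 − 0.454528 = 1.286084
N(d₁) = 0.959124,  N(d₂) = 0.900793,  e^(−rT) = 0.958489
E₀ = V₀·N(d₁) − D·e^(−rT)·N(d₂)
   = 452.4406·0.959124 − 237.2693·0.958489·0.900793 = 229.088388
B₀ = V₀ − E₀ = 452.4406 − 229.088388 = 223.352212
spread = −(1/T)·ln(B₀/D) − r = −(1/3.3918)·ln(223.352212/237.2693) − 0.0125 = 0.00532117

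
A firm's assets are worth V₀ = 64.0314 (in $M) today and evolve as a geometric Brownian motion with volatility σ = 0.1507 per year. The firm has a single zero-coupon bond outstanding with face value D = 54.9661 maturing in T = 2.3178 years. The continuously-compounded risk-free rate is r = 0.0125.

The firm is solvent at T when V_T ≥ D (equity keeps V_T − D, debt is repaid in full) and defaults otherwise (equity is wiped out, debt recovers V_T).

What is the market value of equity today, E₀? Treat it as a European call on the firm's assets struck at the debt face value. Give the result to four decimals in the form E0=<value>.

d₁ = [ln(V₀/D) + (r + σ²/2)T] / (σ√T)
   = [ln(64.0314/54.9661) + (0.0125 + 0.5·0.1507²)·2.3178] / (0.1507·√2.3178)
   = [0.152657 + 0.055292] / 0.229431 = 0.906369
d₂ = d₁ − σ√T = 0.906369 − 0.229431 = 0.676938
N(d₁) = 0.817630,  N(d₂) = 0.750777,  e^(−rT) = 0.971443
E₀ = V₀·N(d₁) − D·e^(−rT)·N(d₂)
   = 64.0314·0.817630 − 54.9661·0.971443·0.750777 = 12.265127

E0=12.2651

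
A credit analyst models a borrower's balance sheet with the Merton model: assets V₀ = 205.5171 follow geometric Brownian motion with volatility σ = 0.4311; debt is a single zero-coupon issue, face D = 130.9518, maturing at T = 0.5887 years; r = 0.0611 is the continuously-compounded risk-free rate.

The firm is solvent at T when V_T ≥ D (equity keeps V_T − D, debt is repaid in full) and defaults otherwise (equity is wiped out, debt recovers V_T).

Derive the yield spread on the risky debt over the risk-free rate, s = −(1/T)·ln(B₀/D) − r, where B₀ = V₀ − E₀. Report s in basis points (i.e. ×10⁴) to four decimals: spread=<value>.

d₁ = [ln(V₀/D) + (r + σ²/2)T] / (σ√T)
   = [ln(205.5171/130.9518) + (0.0611 + 0.5·0.4311²)·0.5887] / (0.4311·√0.5887)
   = [0.450700 + 0.090674] / 0.330769 = 1.636711
d₂ = d₁ − σ√T = 1.636711 − 0.330769 = 1.305942
N(d₁) = 0.949155,  N(d₂) = 0.904214,  e^(−rT) = 0.964670
E₀ = V₀·N(d₁) − D·e^(−rT)·N(d₂)
   = 205.5171·0.949155 − 130.9518·0.964670·0.904214 = 80.842477
B₀ = V₀ − E₀ = 205.5171 − 80.842477 = 124.674623
spread = −(1/T)·ln(B₀/D) − r = −(1/0.5887)·ln(124.674623/130.9518) − 0.0611 = 0.02234146
in basis points: 0.02234146 × 10⁴ = 223.4146 bp

spread=223.4146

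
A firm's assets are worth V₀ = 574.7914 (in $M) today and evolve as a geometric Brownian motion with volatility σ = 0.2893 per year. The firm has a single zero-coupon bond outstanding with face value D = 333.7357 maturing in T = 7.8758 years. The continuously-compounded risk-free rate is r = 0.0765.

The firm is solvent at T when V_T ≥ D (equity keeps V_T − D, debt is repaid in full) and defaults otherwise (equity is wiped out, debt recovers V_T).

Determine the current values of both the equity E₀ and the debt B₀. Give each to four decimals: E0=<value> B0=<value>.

d₁ = [ln(V₀/D) + (r + σ²/2)T] / (σ√T)
   = [ln(574.7914/333.7357) + (0.0765 + 0.5·0.2893²)·7.8758] / (0.2893·√7.8758)
   = [0.543658 + 0.932079] / 0.811887 = 1.817662
d₂ = d₁ − σ√T = 1.817662 − 0.811887 = 1.005775
N(d₁) = 0.965442,  N(d₂) = 0.842738,  e^(−rT) = 0.547442
E₀ = V₀·N(d₁) − D·e^(−rT)·N(d₂)
   = 574.7914·0.965442 − 333.7357·0.547442·0.842738 = 400.958779
B₀ = V₀ − E₀ = 574.7914 − 400.958779 = 173.832621

E0=400.9588 B0=173.8326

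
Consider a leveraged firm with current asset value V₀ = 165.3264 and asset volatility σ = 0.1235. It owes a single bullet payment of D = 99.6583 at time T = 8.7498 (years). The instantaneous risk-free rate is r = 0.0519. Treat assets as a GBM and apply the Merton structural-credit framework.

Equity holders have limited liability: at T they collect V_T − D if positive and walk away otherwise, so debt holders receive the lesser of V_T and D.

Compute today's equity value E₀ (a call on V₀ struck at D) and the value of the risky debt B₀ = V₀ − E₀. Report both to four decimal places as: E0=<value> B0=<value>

E0=102.0916 B0=63.2348

d₁ = [ln(V₀/D) + (r + σ²/2)T] / (σ√T)
   = [ln(165.3264/99.6583) + (0.0519 + 0.5·0.1235²)·8.7498] / (0.1235·√8.7498)
   = [0.506174 + 0.520842] / 0.365314 = 2.811326
d₂ = d₁ − σ√T = 2.811326 − 0.365314 = 2.446012
N(d₁) = 0.997533,  N(d₂) = 0.992778,  e^(−rT) = 0.635010
E₀ = V₀·N(d₁) − D·e^(−rT)·N(d₂)
   = 165.3264·0.997533 − 99.6583·0.635010·0.992778 = 102.091603
B₀ = V₀ − E₀ = 165.3264 − 102.091603 = 63.234797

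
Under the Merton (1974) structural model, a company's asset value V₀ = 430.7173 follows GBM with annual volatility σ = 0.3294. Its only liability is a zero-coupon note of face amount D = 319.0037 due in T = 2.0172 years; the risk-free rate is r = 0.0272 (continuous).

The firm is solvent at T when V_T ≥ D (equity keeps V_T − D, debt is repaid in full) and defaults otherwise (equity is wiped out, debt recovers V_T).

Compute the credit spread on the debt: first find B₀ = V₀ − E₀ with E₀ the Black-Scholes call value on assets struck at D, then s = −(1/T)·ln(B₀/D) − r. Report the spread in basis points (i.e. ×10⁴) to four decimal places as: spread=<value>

d₁ = [ln(V₀/D) + (r + σ²/2)T] / (σ√T)
   = [ln(430.7173/319.0037) + (0.0272 + 0.5·0.3294²)·2.0172] / (0.3294·√2.0172)
   = [0.300249 + 0.164305] / 0.467841 = 0.992976
d₂ = d₁ − σ√T = 0.992976 − 0.467841 = 0.525135
N(d₁) = 0.839639,  N(d₂) = 0.700255,  e^(−rT) = 0.946610
E₀ = V₀·N(d₁) − D·e^(−rT)·N(d₂)
   = 430.7173·0.839639 − 319.0037·0.946610·0.700255 = 150.189475
B₀ = V₀ − E₀ = 430.7173 − 150.189475 = 280.527825
spread = −(1/T)·ln(B₀/D) − r = −(1/2.0172)·ln(280.527825/319.0037) − 0.0272 = 0.03651693
in basis points: 0.03651693 × 10⁴ = 365.1693 bp

spread=365.1693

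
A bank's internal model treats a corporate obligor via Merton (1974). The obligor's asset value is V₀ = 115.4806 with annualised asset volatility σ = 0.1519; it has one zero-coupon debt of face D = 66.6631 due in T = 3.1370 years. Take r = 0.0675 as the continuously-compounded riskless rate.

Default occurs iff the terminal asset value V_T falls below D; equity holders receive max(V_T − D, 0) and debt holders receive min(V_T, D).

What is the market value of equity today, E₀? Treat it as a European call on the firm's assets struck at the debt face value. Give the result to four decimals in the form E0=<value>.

d₁ = [ln(V₀/D) + (r + σ²/2)T] / (σ√T)
   = [ln(115.4806/66.6631) + (0.0675 + 0.5·0.1519²)·3.1370] / (0.1519·√3.1370)
   = [0.549451 + 0.247938] / 0.269039 = 2.963845
d₂ = d₁ − σ√T = 2.963845 − 0.269039 = 2.694806
N(d₁) = 0.998481,  N(d₂) = 0.996479,  e^(−rT) = 0.809169
E₀ = V₀·N(d₁) − D·e^(−rT)·N(d₂)
   = 115.4806·0.998481 − 66.6631·0.809169·0.996479 = 61.553414

E0=61.5534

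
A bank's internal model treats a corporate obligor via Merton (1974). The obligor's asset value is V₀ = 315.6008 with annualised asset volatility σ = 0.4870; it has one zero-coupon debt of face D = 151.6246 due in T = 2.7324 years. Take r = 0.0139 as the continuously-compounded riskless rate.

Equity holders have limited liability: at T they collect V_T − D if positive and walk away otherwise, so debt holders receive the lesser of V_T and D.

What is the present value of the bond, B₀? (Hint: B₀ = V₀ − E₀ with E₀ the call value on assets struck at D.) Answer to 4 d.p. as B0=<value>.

B0=131.1520

d₁ = [ln(V₀/D) + (r + σ²/2)T] / (σ√T)
   = [ln(315.6008/151.6246) + (0.0139 + 0.5·0.4870²)·2.7324] / (0.4870·√2.7324)
   = [0.733070 + 0.362001] / 0.805010 = 1.360320
d₂ = d₁ − σ√T = 1.360320 − 0.805010 = 0.555311
N(d₁) = 0.913136,  N(d₂) = 0.710659,  e^(−rT) = 0.962732
E₀ = V₀·N(d₁) − D·e^(−rT)·N(d₂)
   = 315.6008·0.913136 − 151.6246·0.962732·0.710659 = 184.448758
B₀ = V₀ − E₀ = 315.6008 − 184.448758 = 131.152042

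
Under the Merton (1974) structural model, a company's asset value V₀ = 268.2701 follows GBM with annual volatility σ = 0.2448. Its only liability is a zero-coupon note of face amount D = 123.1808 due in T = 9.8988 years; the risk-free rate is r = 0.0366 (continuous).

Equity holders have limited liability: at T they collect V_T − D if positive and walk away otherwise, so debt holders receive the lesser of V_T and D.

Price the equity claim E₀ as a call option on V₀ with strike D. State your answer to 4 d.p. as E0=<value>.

E0=185.9160

d₁ = [ln(V₀/D) + (r + σ²/2)T] / (σ√T)
   = [ln(268.2701/123.1808) + (0.0366 + 0.5·0.2448²)·9.8988] / (0.2448·√9.8988)
   = [0.778341 + 0.658899] / 0.770199 = 1.866064
d₂ = d₁ − σ√T = 1.866064 − 0.770199 = 1.095866
N(d₁) = 0.968984,  N(d₂) = 0.863431,  e^(−rT) = 0.696076
E₀ = V₀·N(d₁) − D·e^(−rT)·N(d₂)
   = 268.2701·0.968984 − 123.1808·0.696076·0.863431 = 185.916003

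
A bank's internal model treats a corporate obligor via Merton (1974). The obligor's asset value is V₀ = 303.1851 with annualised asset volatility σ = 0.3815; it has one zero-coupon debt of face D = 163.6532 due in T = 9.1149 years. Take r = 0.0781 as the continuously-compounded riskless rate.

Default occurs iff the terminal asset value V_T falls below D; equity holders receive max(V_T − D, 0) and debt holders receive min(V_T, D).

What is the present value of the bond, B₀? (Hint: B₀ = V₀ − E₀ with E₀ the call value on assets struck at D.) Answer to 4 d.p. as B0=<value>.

B0=70.3747

d₁ = [ln(V₀/D) + (r + σ²/2)T] / (σ√T)
   = [ln(303.1851/163.6532) + (0.0781 + 0.5·0.3815²)·9.1149] / (0.3815·√9.1149)
   = [0.616594 + 1.375175] / 1.151783 = 1.729293
d₂ = d₁ − σ√T = 1.729293 − 1.151783 = 0.577510
N(d₁) = 0.958122,  N(d₂) = 0.718203,  e^(−rT) = 0.490724
E₀ = V₀·N(d₁) − D·e^(−rT)·N(d₂)
   = 303.1851·0.958122 − 163.6532·0.490724·0.718203 = 232.810412
B₀ = V₀ − E₀ = 303.1851 − 232.810412 = 70.374688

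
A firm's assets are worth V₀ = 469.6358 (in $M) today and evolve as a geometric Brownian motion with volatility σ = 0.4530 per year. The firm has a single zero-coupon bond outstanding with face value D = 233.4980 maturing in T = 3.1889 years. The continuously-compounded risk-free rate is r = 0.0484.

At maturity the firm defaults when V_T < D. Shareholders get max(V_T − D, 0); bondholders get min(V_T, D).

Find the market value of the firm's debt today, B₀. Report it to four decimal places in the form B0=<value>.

B0=182.4571

d₁ = [ln(V₀/D) + (r + σ²/2)T] / (σ√T)
   = [ln(469.6358/233.4980) + (0.0484 + 0.5·0.4530²)·3.1889] / (0.4530·√3.1889)
   = [0.698784 + 0.481538] / 0.808944 = 1.459090
d₂ = d₁ − σ√T = 1.459090 − 0.808944 = 0.650145
N(d₁) = 0.927730,  N(d₂) = 0.742201,  e^(−rT) = 0.856978
E₀ = V₀·N(d₁) − D·e^(−rT)·N(d₂)
   = 469.6358·0.927730 − 233.4980·0.856978·0.742201 = 287.178730
B₀ = V₀ − E₀ = 469.6358 − 287.178730 = 182.457070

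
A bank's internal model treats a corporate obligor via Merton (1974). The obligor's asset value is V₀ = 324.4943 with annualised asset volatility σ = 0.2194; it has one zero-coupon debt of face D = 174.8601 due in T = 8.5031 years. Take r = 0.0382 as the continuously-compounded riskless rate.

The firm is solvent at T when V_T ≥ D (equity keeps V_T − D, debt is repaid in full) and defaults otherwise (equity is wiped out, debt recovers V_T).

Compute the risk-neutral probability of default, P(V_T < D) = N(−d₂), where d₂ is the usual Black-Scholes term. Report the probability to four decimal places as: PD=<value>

d₁ = [ln(V₀/D) + (r + σ²/2)T] / (σ√T)
   = [ln(324.4943/174.8601) + (0.0382 + 0.5·0.2194²)·8.5031] / (0.2194·√8.5031)
   = [0.618282 + 0.529473] / 0.639772 = 1.794005
d₂ = d₁ − σ√T = 1.794005 − 0.639772 = 1.154233
risk-neutral PD = N(−d₂) = N(-1.154233) = 0.124202

PD=0.1242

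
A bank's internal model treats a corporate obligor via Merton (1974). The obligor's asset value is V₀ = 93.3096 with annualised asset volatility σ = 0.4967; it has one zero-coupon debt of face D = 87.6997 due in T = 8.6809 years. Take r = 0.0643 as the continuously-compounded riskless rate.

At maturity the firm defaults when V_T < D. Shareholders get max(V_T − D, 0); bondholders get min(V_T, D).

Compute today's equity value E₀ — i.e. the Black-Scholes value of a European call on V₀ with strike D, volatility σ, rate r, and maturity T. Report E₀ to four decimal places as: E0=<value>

E0=62.7209

d₁ = [ln(V₀/D) + (r + σ²/2)T] / (σ√T)
   = [ln(93.3096/87.6997) + (0.0643 + 0.5·0.4967²)·8.6809] / (0.4967·√8.6809)
   = [0.062005 + 1.629018] / 1.463445 = 1.155508
d₂ = d₁ − σ√T = 1.155508 − 1.463445 = -0.307938
N(d₁) = 0.876059,  N(d₂) = 0.379065,  e^(−rT) = 0.572249
E₀ = V₀·N(d₁) − D·e^(−rT)·N(d₂)
   = 93.3096·0.876059 − 87.6997·0.572249·0.379065 = 62.720929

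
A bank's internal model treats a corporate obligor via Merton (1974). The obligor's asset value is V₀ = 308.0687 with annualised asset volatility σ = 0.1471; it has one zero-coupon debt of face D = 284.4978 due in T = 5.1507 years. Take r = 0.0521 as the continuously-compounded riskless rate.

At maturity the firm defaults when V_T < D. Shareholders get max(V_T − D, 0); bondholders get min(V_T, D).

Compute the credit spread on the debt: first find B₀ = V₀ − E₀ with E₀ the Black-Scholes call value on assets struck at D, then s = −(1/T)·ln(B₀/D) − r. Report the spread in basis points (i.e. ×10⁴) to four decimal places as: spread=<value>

spread=59.6357

d₁ = [ln(V₀/D) + (r + σ²/2)T] / (σ√T)
   = [ln(308.0687/284.4978) + (0.0521 + 0.5·0.1471²)·5.1507] / (0.1471·√5.1507)
   = [0.079597 + 0.324078] / 0.333846 = 1.209167
d₂ = d₁ − σ√T = 1.209167 − 0.333846 = 0.875321
N(d₁) = 0.886701,  N(d₂) = 0.809300,  e^(−rT) = 0.764639
E₀ = V₀·N(d₁) − D·e^(−rT)·N(d₂)
   = 308.0687·0.886701 − 284.4978·0.764639·0.809300 = 97.111029
B₀ = V₀ − E₀ = 308.0687 − 97.111029 = 210.957671
spread = −(1/T)·ln(B₀/D) − r = −(1/5.1507)·ln(210.957671/284.4978) − 0.0521 = 0.00596357
in basis points: 0.00596357 × 10⁴ = 59.6357 bp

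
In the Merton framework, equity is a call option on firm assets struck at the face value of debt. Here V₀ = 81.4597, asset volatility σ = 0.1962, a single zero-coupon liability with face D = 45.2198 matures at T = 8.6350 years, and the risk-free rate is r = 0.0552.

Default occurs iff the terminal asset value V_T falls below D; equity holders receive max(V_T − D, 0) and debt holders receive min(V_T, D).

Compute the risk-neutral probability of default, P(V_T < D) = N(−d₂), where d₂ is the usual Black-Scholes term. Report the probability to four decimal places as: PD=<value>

d₁ = [ln(V₀/D) + (r + σ²/2)T] / (σ√T)
   = [ln(81.4597/45.2198) + (0.0552 + 0.5·0.1962²)·8.6350] / (0.1962·√8.6350)
   = [0.588573 + 0.642852] / 0.576541 = 2.135885
d₂ = d₁ − σ√T = 2.135885 − 0.576541 = 1.559344
risk-neutral PD = N(−d₂) = N(-1.559344) = 0.059458

PD=0.0595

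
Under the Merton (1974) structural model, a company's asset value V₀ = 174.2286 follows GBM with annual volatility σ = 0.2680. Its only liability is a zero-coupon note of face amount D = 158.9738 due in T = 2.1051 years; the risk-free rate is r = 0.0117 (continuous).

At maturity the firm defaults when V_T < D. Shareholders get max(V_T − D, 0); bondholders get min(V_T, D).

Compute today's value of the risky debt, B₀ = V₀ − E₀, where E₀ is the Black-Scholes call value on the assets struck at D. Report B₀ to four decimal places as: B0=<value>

B0=138.1729

d₁ = [ln(V₀/D) + (r + σ²/2)T] / (σ√T)
   = [ln(174.2286/158.9738) + (0.0117 + 0.5·0.2680²)·2.1051] / (0.2680·√2.1051)
   = [0.091629 + 0.100228] / 0.388840 = 0.493408
d₂ = d₁ − σ√T = 0.493408 − 0.388840 = 0.104568
N(d₁) = 0.689138,  N(d₂) = 0.541641,  e^(−rT) = 0.975671
E₀ = V₀·N(d₁) − D·e^(−rT)·N(d₂)
   = 174.2286·0.689138 − 158.9738·0.975671·0.541641 = 36.055728
B₀ = V₀ − E₀ = 174.2286 − 36.055728 = 138.172872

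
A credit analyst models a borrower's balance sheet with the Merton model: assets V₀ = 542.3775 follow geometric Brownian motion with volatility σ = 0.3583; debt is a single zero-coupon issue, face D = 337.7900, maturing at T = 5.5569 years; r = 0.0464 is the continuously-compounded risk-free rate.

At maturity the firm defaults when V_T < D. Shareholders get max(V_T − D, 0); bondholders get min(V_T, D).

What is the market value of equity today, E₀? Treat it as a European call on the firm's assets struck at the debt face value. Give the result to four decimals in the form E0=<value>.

d₁ = [ln(V₀/D) + (r + σ²/2)T] / (σ√T)
   = [ln(542.3775/337.7900) + (0.0464 + 0.5·0.3583²)·5.5569] / (0.3583·√5.5569)
   = [0.473538 + 0.614534] / 0.844623 = 1.288234
d₂ = d₁ − σ√T = 1.288234 − 0.844623 = 0.443610
N(d₁) = 0.901168,  N(d₂) = 0.671338,  e^(−rT) = 0.772719
E₀ = V₀·N(d₁) − D·e^(−rT)·N(d₂)
   = 542.3775·0.901168 − 337.7900·0.772719·0.671338 = 313.542719

E0=313.5427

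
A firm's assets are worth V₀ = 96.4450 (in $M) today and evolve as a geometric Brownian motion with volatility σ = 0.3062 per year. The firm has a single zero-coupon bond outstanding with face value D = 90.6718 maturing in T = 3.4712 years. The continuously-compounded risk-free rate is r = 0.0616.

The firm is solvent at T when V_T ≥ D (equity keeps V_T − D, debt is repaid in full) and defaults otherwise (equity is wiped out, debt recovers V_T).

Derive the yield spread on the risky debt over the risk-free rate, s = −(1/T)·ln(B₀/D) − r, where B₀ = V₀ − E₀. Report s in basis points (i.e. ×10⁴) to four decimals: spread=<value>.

spread=402.1127

d₁ = [ln(V₀/D) + (r + σ²/2)T] / (σ√T)
   = [ln(96.4450/90.6718) + (0.0616 + 0.5·0.3062²)·3.4712] / (0.3062·√3.4712)
   = [0.061727 + 0.376553] / 0.570486 = 0.768256
d₂ = d₁ − σ√T = 0.768256 − 0.570486 = 0.197770
N(d₁) = 0.778833,  N(d₂) = 0.578388,  e^(−rT) = 0.807489
E₀ = V₀·N(d₁) − D·e^(−rT)·N(d₂)
   = 96.4450·0.778833 − 90.6718·0.807489·0.578388 = 32.767002
B₀ = V₀ − E₀ = 96.4450 − 32.767002 = 63.677998
spread = −(1/T)·ln(B₀/D) − r = −(1/3.4712)·ln(63.677998/90.6718) − 0.0616 = 0.04021127
in basis points: 0.04021127 × 10⁴ = 402.1127 bp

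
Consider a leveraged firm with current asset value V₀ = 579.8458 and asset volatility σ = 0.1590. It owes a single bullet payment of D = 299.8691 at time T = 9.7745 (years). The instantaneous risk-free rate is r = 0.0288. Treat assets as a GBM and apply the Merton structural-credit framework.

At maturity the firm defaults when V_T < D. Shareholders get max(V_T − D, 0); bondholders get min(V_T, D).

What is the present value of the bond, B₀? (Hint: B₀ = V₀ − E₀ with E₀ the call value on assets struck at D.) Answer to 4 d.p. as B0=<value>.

B0=224.3152

d₁ = [ln(V₀/D) + (r + σ²/2)T] / (σ√T)
   = [ln(579.8458/299.8691) + (0.0288 + 0.5·0.1590²)·9.7745] / (0.1590·√9.7745)
   = [0.659416 + 0.405060] / 0.497101 = 2.141369
d₂ = d₁ − σ√T = 2.141369 − 0.497101 = 1.644269
N(d₁) = 0.983878,  N(d₂) = 0.949940,  e^(−rT) = 0.754647
E₀ = V₀·N(d₁) − D·e^(−rT)·N(d₂)
   = 579.8458·0.983878 − 299.8691·0.754647·0.949940 = 355.530647
B₀ = V₀ − E₀ = 579.8458 − 355.530647 = 224.315153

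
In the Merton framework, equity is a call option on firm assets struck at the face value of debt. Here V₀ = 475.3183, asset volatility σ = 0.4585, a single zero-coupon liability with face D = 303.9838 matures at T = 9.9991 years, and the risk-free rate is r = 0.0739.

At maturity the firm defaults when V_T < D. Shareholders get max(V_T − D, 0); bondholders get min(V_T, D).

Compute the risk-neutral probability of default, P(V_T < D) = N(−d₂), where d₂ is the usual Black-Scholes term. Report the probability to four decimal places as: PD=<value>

PD=0.4629

d₁ = [ln(V₀/D) + (r + σ²/2)T] / (σ√T)
   = [ln(475.3183/303.9838) + (0.0739 + 0.5·0.4585²)·9.9991] / (0.4585·√9.9991)
   = [0.447010 + 1.789950] / 1.449839 = 1.542903
d₂ = d₁ − σ√T = 1.542903 − 1.449839 = 0.093064
risk-neutral PD = N(−d₂) = N(-0.093064) = 0.462927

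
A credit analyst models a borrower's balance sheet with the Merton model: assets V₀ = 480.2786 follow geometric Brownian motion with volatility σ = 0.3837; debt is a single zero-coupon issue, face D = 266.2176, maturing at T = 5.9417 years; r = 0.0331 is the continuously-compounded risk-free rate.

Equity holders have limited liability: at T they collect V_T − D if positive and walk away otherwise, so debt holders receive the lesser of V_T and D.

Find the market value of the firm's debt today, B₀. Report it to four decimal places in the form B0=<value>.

d₁ = [ln(V₀/D) + (r + σ²/2)T] / (σ√T)
   = [ln(480.2786/266.2176) + (0.0331 + 0.5·0.3837²)·5.9417] / (0.3837·√5.9417)
   = [0.590052 + 0.634056] / 0.935292 = 1.308798
d₂ = d₁ − σ√T = 1.308798 − 0.935292 = 0.373506
N(d₁) = 0.904699,  N(d₂) = 0.645614,  e^(−rT) = 0.821461
E₀ = V₀·N(d₁) − D·e^(−rT)·N(d₂)
   = 480.2786·0.904699 − 266.2176·0.821461·0.645614 = 293.319648
B₀ = V₀ − E₀ = 480.2786 − 293.319648 = 186.958952

B0=186.9590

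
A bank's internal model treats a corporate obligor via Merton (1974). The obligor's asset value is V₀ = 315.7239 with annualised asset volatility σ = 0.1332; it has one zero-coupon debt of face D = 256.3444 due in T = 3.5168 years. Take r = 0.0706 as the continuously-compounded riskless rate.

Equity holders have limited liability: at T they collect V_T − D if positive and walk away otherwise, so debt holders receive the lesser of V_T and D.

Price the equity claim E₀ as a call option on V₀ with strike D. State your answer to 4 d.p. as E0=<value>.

E0=116.5699

d₁ = [ln(V₀/D) + (r + σ²/2)T] / (σ√T)
   = [ln(315.7239/256.3444) + (0.0706 + 0.5·0.1332²)·3.5168] / (0.1332·√3.5168)
   = [0.208346 + 0.279484] / 0.249792 = 1.952948
d₂ = d₁ − σ√T = 1.952948 − 0.249792 = 1.703156
N(d₁) = 0.974587,  N(d₂) = 0.955731,  e^(−rT) = 0.780137
E₀ = V₀·N(d₁) − D·e^(−rT)·N(d₂)
   = 315.7239·0.974587 − 256.3444·0.780137·0.955731 = 116.569925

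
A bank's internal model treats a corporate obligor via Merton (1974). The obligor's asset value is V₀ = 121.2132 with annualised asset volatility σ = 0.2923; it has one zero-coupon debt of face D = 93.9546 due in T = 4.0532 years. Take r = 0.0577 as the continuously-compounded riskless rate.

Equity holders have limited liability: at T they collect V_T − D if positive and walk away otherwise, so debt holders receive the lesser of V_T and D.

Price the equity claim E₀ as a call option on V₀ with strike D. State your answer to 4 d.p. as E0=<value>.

E0=53.0541

d₁ = [ln(V₀/D) + (r + σ²/2)T] / (σ√T)
   = [ln(121.2132/93.9546) + (0.0577 + 0.5·0.2923²)·4.0532] / (0.2923·√4.0532)
   = [0.254739 + 0.407021] / 0.588475 = 1.124535
d₂ = d₁ − σ√T = 1.124535 − 0.588475 = 0.536060
N(d₁) = 0.869607,  N(d₂) = 0.704041,  e^(−rT) = 0.791465
E₀ = V₀·N(d₁) − D·e^(−rT)·N(d₂)
   = 121.2132·0.869607 − 93.9546·0.791465·0.704041 = 53.054060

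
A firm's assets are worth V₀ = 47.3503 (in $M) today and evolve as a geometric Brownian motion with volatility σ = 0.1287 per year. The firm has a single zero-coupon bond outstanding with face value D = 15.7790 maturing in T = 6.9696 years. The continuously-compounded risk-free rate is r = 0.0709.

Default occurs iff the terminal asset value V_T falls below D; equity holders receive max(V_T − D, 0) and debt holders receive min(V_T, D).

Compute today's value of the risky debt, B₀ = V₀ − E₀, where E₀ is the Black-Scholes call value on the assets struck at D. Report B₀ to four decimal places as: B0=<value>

d₁ = [ln(V₀/D) + (r + σ²/2)T] / (σ√T)
   = [ln(47.3503/15.7790) + (0.0709 + 0.5·0.1287²)·6.9696] / (0.1287·√6.9696)
   = [1.098893 + 0.551866] / 0.339768 = 4.858489
d₂ = d₁ − σ√T = 4.858489 − 0.339768 = 4.518721
N(d₁) = 0.999999,  N(d₂) = 0.999997,  e^(−rT) = 0.610093
E₀ = V₀·N(d₁) − D·e^(−rT)·N(d₂)
   = 47.3503·0.999999 − 15.7790·0.610093·0.999997 = 37.723652
B₀ = V₀ − E₀ = 47.3503 − 37.723652 = 9.626648

B0=9.6266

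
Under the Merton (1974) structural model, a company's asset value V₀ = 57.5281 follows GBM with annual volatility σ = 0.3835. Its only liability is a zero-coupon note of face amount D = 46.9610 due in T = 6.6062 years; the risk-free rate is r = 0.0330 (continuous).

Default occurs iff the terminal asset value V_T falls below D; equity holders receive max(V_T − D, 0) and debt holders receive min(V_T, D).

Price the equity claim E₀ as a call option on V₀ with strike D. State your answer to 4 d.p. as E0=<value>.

d₁ = [ln(V₀/D) + (r + σ²/2)T] / (σ√T)
   = [ln(57.5281/46.9610) + (0.0330 + 0.5·0.3835²)·6.6062] / (0.3835·√6.6062)
   = [0.202956 + 0.703799] / 0.985692 = 0.919917
d₂ = d₁ − σ√T = 0.919917 − 0.985692 = -0.065775
N(d₁) = 0.821192,  N(d₂) = 0.473779,  e^(−rT) = 0.804122
E₀ = V₀·N(d₁) − D·e^(−rT)·N(d₂)
   = 57.5281·0.821192 − 46.9610·0.804122·0.473779 = 29.350617

E0=29.3506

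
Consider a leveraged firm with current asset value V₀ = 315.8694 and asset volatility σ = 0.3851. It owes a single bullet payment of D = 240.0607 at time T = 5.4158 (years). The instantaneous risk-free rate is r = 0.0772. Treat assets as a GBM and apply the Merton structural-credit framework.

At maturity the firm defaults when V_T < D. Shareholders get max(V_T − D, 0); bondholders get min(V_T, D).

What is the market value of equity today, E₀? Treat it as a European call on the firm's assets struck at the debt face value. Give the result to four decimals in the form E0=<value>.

d₁ = [ln(V₀/D) + (r + σ²/2)T] / (σ√T)
   = [ln(315.8694/240.0607) + (0.0772 + 0.5·0.3851²)·5.4158] / (0.3851·√5.4158)
   = [0.274437 + 0.819687] / 0.896200 = 1.220848
d₂ = d₁ − σ√T = 1.220848 − 0.896200 = 0.324648
N(d₁) = 0.888928,  N(d₂) = 0.627276,  e^(−rT) = 0.658297
E₀ = V₀·N(d₁) − D·e^(−rT)·N(d₂)
   = 315.8694·0.888928 − 240.0607·0.658297·0.627276 = 181.656031

E0=181.6560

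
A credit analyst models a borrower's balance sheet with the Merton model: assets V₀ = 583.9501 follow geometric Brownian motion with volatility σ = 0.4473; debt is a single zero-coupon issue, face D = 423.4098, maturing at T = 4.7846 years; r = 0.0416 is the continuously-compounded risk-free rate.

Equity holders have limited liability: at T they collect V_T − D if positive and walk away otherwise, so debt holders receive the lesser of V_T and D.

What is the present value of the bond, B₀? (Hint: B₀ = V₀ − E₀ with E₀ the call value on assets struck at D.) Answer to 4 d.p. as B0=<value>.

d₁ = [ln(V₀/D) + (r + σ²/2)T] / (σ√T)
   = [ln(583.9501/423.4098) + (0.0416 + 0.5·0.4473²)·4.7846] / (0.4473·√4.7846)
   = [0.321475 + 0.677684] / 0.978412 = 1.021205
d₂ = d₁ − σ√T = 1.021205 − 0.978412 = 0.042793
N(d₁) = 0.846421,  N(d₂) = 0.517067,  e^(−rT) = 0.819518
E₀ = V₀·N(d₁) − D·e^(−rT)·N(d₂)
   = 583.9501·0.846421 − 423.4098·0.819518·0.517067 = 314.849894
B₀ = V₀ − E₀ = 583.9501 − 314.849894 = 269.100206

B0=269.1002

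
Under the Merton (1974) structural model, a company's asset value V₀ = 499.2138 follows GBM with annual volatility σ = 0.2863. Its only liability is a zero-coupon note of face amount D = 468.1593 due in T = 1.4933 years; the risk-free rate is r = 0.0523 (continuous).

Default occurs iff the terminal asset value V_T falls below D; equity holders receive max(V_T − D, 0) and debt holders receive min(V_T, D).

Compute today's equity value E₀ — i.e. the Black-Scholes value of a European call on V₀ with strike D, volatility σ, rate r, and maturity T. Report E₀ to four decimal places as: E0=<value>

d₁ = [ln(V₀/D) + (r + σ²/2)T] / (σ√T)
   = [ln(499.2138/468.1593) + (0.0523 + 0.5·0.2863²)·1.4933] / (0.2863·√1.4933)
   = [0.064226 + 0.139301] / 0.349860 = 0.581736
d₂ = d₁ − σ√T = 0.581736 − 0.349860 = 0.231876
N(d₁) = 0.719628,  N(d₂) = 0.591683,  e^(−rT) = 0.924872
E₀ = V₀·N(d₁) − D·e^(−rT)·N(d₂)
   = 499.2138·0.719628 − 468.1593·0.924872·0.591683 = 103.056862

E0=103.0569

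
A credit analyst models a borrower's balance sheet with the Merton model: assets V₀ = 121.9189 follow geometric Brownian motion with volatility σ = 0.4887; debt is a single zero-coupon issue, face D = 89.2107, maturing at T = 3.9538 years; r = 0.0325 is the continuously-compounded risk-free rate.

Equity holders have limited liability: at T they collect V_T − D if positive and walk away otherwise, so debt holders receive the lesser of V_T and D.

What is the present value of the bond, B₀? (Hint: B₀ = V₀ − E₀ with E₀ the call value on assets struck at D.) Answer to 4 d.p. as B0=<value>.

d₁ = [ln(V₀/D) + (r + σ²/2)T] / (σ√T)
   = [ln(121.9189/89.2107) + (0.0325 + 0.5·0.4887²)·3.9538] / (0.4887·√3.9538)
   = [0.312355 + 0.600637] / 0.971739 = 0.939544
d₂ = d₁ − σ√T = 0.939544 − 0.971739 = -0.032195
N(d₁) = 0.826274,  N(d₂) = 0.487158,  e^(−rT) = 0.879415
E₀ = V₀·N(d₁) − D·e^(−rT)·N(d₂)
   = 121.9189·0.826274 − 89.2107·0.879415·0.487158 = 62.519317
B₀ = V₀ − E₀ = 121.9189 − 62.519317 = 59.399583

B0=59.3996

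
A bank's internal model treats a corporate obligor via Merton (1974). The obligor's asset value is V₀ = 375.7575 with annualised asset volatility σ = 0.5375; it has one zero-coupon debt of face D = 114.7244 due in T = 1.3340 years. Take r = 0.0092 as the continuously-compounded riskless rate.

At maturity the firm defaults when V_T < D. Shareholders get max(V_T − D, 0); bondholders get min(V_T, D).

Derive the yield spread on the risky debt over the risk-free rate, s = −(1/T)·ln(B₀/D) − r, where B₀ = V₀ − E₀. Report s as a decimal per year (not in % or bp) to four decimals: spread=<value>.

d₁ = [ln(V₀/D) + (r + σ²/2)T] / (σ√T)
   = [ln(375.7575/114.7244) + (0.0092 + 0.5·0.5375²)·1.3340] / (0.5375·√1.3340)
   = [1.186411 + 0.204973] / 0.620807 = 2.241252
d₂ = d₁ − σ√T = 2.241252 − 0.620807 = 1.620446
N(d₁) = 0.987495,  N(d₂) = 0.947432,  e^(−rT) = 0.987802
E₀ = V₀·N(d₁) − D·e^(−rT)·N(d₂)
   = 375.7575·0.987495 − 114.7244·0.987802·0.947432 = 263.690989
B₀ = V₀ − E₀ = 375.7575 − 263.690989 = 112.066511
spread = −(1/T)·ln(B₀/D) − r = −(1/1.3340)·ln(112.066511/114.7244) − 0.0092 = 0.00837136

spread=0.0084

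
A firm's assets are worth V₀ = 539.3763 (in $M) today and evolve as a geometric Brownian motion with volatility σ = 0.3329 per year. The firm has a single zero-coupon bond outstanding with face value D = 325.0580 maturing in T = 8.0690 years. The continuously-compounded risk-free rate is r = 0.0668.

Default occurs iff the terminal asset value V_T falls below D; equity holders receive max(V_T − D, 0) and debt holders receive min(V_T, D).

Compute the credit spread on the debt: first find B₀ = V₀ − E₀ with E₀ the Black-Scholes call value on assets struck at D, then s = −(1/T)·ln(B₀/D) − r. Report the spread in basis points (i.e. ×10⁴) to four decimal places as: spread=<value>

d₁ = [ln(V₀/D) + (r + σ²/2)T] / (σ√T)
   = [ln(539.3763/325.0580) + (0.0668 + 0.5·0.3329²)·8.0690] / (0.3329·√8.0690)
   = [0.506410 + 0.986122] / 0.945635 = 1.578338
d₂ = d₁ − σ√T = 1.578338 − 0.945635 = 0.632703
N(d₁) = 0.942756,  N(d₂) = 0.736536,  e^(−rT) = 0.583326
E₀ = V₀·N(d₁) − D·e^(−rT)·N(d₂)
   = 539.3763·0.942756 − 325.0580·0.583326·0.736536 = 368.842131
B₀ = V₀ − E₀ = 539.3763 − 368.842131 = 170.534169
spread = −(1/T)·ln(B₀/D) − r = −(1/8.0690)·ln(170.534169/325.0580) − 0.0668 = 0.01314398
in basis points: 0.01314398 × 10⁴ = 131.4398 bp

spread=131.4398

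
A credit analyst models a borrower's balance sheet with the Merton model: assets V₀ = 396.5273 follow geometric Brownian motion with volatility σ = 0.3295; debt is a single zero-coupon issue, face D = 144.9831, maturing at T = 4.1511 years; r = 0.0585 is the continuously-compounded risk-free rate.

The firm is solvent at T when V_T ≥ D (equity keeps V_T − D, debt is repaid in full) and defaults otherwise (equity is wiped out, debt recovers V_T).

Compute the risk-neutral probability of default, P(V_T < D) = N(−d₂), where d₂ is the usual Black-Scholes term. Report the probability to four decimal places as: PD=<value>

d₁ = [ln(V₀/D) + (r + σ²/2)T] / (σ√T)
   = [ln(396.5273/144.9831) + (0.0585 + 0.5·0.3295²)·4.1511] / (0.3295·√4.1511)
   = [1.006128 + 0.468182] / 0.671331 = 2.196098
d₂ = d₁ − σ√T = 2.196098 − 0.671331 = 1.524767
risk-neutral PD = N(−d₂) = N(-1.524767) = 0.063659

PD=0.0637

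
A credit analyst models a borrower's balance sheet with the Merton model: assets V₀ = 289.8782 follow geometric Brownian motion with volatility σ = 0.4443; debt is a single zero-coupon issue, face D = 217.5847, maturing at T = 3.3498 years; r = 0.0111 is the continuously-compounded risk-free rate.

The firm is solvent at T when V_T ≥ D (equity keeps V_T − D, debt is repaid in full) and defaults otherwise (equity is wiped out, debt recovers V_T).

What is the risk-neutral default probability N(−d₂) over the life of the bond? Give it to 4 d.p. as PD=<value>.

d₁ = [ln(V₀/D) + (r + σ²/2)T] / (σ√T)
   = [ln(289.8782/217.5847) + (0.0111 + 0.5·0.4443²)·3.3498] / (0.4443·√3.3498)
   = [0.286873 + 0.367812] / 0.813178 = 0.805094
d₂ = d₁ − σ√T = 0.805094 − 0.813178 = -0.008084
risk-neutral PD = N(−d₂) = N(0.008084) = 0.503225

PD=0.5032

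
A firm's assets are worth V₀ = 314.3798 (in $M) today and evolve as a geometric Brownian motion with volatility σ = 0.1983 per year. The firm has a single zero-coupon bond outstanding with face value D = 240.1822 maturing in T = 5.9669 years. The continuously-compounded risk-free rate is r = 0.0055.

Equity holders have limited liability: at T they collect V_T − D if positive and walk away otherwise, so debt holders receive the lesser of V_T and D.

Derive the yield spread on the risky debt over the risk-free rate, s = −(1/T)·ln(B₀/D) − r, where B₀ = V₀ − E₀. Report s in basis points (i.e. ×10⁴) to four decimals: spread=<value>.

spread=158.0465

d₁ = [ln(V₀/D) + (r + σ²/2)T] / (σ√T)
   = [ln(314.3798/240.1822) + (0.0055 + 0.5·0.1983²)·5.9669] / (0.1983·√5.9669)
   = [0.269204 + 0.150136] / 0.484392 = 0.865703
d₂ = d₁ − σ√T = 0.865703 − 0.484392 = 0.381311
N(d₁) = 0.806674,  N(d₂) = 0.648514,  e^(−rT) = 0.967715
E₀ = V₀·N(d₁) − D·e^(−rT)·N(d₂)
   = 314.3798·0.806674 − 240.1822·0.967715·0.648514 = 102.869201
B₀ = V₀ − E₀ = 314.3798 − 102.869201 = 211.510599
spread = −(1/T)·ln(B₀/D) − r = −(1/5.9669)·ln(211.510599/240.1822) − 0.0055 = 0.01580465
in basis points: 0.01580465 × 10⁴ = 158.0465 bp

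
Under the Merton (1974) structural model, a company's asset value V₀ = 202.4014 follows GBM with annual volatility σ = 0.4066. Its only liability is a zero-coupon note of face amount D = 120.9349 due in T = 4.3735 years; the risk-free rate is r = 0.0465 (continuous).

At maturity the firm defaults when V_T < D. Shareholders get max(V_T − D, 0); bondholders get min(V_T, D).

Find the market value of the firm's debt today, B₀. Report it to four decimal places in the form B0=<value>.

d₁ = [ln(V₀/D) + (r + σ²/2)T] / (σ√T)
   = [ln(202.4014/120.9349) + (0.0465 + 0.5·0.4066²)·4.3735] / (0.4066·√4.3735)
   = [0.515000 + 0.564889] / 0.850319 = 1.269981
d₂ = d₁ − σ√T = 1.269981 − 0.850319 = 0.419662
N(d₁) = 0.897954,  N(d₂) = 0.662634,  e^(−rT) = 0.815978
E₀ = V₀·N(d₁) − D·e^(−rT)·N(d₂)
   = 202.4014·0.897954 − 120.9349·0.815978·0.662634 = 116.358355
B₀ = V₀ − E₀ = 202.4014 − 116.358355 = 86.043045

B0=86.0430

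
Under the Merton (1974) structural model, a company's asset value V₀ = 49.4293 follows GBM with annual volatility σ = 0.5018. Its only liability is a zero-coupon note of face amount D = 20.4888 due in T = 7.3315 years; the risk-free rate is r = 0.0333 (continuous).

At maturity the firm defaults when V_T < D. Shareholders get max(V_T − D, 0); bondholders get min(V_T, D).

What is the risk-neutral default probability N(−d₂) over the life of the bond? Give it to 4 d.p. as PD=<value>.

PD=0.4410

d₁ = [ln(V₀/D) + (r + σ²/2)T] / (σ√T)
   = [ln(49.4293/20.4888) + (0.0333 + 0.5·0.5018²)·7.3315] / (0.5018·√7.3315)
   = [0.880665 + 1.167187] / 1.358711 = 1.507202
d₂ = d₁ − σ√T = 1.507202 − 1.358711 = 0.148491
risk-neutral PD = N(−d₂) = N(-0.148491) = 0.440978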